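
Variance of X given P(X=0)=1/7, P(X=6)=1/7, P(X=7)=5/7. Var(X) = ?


E[X] = 41/7, E[X^2] = 281/7
Var(X) = E[X^2] - (E[X])^2 = 281/7 - (41/7)^2 = 286/49

286/49


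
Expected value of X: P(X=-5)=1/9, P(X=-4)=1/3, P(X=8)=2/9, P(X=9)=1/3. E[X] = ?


E[X] = sum(x * P(x))
= -5*1/9 - 4*1/3 + 8*2/9 + 9*1/3
= 26/9

26/9


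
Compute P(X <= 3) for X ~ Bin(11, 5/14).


P(X<=3) = P(X=0) + P(X=1) + P(X=2) + P(X=3)
= 31381059609/4049565169664 + 191773142055/4049565169664 + 532703172375/4049565169664 + 887838620625/4049565169664
= 205461999333/506195646208

205461999333/506195646208


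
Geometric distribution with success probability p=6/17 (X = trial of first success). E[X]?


For geometric (trials until first success), E[X] = 1/p = 1/(6/17) = 17/6

17/6


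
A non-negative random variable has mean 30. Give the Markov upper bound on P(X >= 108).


Markov: P(X >= a) <= E[X]/a
P(X >= 108) <= 30/108 = 5/18

5/18


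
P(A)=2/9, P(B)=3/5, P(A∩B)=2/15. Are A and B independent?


P(A)*P(B) = 2/9*3/5 = 2/15
P(A∩B) = 2/15, which equals P(A)P(B), so independent

Yes, A and B are independent


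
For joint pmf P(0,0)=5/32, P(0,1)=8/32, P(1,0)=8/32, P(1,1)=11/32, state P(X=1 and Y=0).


Read from table: P(X=1, Y=0) = 8/32 = 1/4

1/4


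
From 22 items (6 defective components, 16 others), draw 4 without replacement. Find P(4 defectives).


P(X=4) = C(6,4)*C(16,0) / C(22,4)
= 15*1 / 7315
= 15/7315 = 3/1463

3/1463


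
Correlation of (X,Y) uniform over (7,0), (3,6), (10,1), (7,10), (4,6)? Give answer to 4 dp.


Cov(X,Y) = -4.1200, Var(X) = 6.1600, Var(Y) = 13.4400
rho = Cov/(sqrt(VarX)*sqrt(VarY)) = -0.4528

-0.4528


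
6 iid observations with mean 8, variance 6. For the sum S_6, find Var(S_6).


By independence, Var(S_n) = n*Var(X_1) = 6*6 = 36

36


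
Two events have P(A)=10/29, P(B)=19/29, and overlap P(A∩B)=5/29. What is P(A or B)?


P(A∪B) = P(A) + P(B) - P(A∩B)
= 10/29 + 19/29 - 5/29 = 24/29

24/29


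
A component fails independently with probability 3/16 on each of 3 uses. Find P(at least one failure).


P(at least one) = 1 - P(none)
P(none) = (1 - 3/16)^3 = (13/16)^3 = 2197/4096
P(at least one) = 1 - 2197/4096 = 1899/4096

1899/4096


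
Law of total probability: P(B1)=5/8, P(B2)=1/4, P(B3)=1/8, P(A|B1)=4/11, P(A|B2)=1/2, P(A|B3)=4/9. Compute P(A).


P(A) = P(A|B1)P(B1) + P(A|B2)P(B2) + P(A|B3)P(B3)
= 4/11*5/8 + 1/2*1/4 + 4/9*1/8
= 5/22 + 1/8 + 1/18 = 323/792

323/792


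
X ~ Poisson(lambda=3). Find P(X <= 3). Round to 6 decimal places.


P(X<=3) = e^(-3)*3^0/0! + e^(-3)*3^1/1! + e^(-3)*3^2/2! + e^(-3)*3^3/3!
≈ 0.0497870684 + 0.1493612051 + 0.2240418077 + 0.2240418077
= 0.6472318889
≈ 0.647232

0.647232


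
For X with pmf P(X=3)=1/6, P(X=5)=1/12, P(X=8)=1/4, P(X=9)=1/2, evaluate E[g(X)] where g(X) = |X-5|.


E[|X-5|] = sum(g(x)*P(x))
= 2*1/6 + 0*1/12 + 3*1/4 + 4*1/2
= 37/12

37/12


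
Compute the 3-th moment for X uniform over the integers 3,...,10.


E[X^3] = (1/8) * sum(x^3 for x=3..10)
= 3016/8 = 377

377


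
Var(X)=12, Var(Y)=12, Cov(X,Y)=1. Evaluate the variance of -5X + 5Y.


Var(-5X + 5Y) = (-5)^2*Var(X) + 5^2*Var(Y) + 2*(-5)*5*Cov(X,Y)
= 25*12 + 25*12 - 50*1
= 300 + 300 - 50 = 550

550


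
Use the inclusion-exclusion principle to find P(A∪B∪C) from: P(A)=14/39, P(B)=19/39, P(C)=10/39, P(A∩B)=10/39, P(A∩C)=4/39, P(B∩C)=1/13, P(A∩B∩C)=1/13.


P(A∪B∪C) = P(A)+P(B)+P(C) - P(AB)-P(AC)-P(BC) + P(ABC)
= 14/39+19/39+10/39 - 10/39-4/39-1/13 + 1/13
= 29/39

29/39


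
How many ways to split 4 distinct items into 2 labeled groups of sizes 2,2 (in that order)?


4! = 24
Denominator: 2!=2 * 2!=2
Coefficient = 24 / 4 = 6

6


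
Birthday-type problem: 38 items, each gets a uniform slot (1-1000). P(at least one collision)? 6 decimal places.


P(all different) = prod((1000-i)/1000 for i=0..37) = 0.490683
P(at least one match) = 1 - 0.490683 = 0.509317

0.509317


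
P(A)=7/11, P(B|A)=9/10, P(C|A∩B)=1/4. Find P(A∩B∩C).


P(A∩B∩C) = P(A) * P(B|A) * P(C|A∩B)
= 7/11 * 9/10 * 1/4
= 63/110 * 1/4 = 63/440

63/440


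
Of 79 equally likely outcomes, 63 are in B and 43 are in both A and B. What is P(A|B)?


P(A|B) = P(A∩B)/P(B) = (43/79)/(63/79) = 43/63

43/63


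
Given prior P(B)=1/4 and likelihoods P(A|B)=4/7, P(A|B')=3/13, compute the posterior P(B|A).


P(A) = P(A|B)P(B) + P(A|B')P(B') = 4/7*1/4 + 3/13*3/4 = 115/364
P(B|A) = P(A|B)P(B)/P(A) = (1/7)/(115/364) = 52/115

52/115


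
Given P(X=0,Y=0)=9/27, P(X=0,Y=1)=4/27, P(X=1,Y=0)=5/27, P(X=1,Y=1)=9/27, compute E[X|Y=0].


P(Y=0) = 14/27
E[X|Y=0] = (0*9 + 1*5)/14 = 5/14

5/14


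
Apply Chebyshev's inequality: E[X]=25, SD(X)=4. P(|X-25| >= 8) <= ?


k = 8/4 = 2
Chebyshev: P(|X-mu| >= k*sigma) <= 1/k^2 = 1/2^2 = 1/4

1/4


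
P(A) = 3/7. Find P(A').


P(A') = 1 - P(A) = 1 - 3/7 = 4/7

4/7


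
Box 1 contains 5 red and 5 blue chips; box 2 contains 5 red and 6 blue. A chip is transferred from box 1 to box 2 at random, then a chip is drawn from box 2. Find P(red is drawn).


P(transfer red) = 5/10 = 1/2; P(transfer blue) = 1/2
If red transferred: Urn II has 6 red of 12, so P(red|red moved) = 1/2
If blue transferred: Urn II has 5 red of 12, so P(red|blue moved) = 5/12
By total probability: P(red) = 1/2*1/2 + 1/2*5/12 = 11/24

11/24


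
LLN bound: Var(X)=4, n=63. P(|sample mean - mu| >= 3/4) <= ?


Var(Xbar) = Var(X)/n = 4/63
Chebyshev: P(|Xbar-mu| >= 3/4) <= Var(Xbar)/(3/4)^2 = (4/63)/(9/16) = 64/567

64/567


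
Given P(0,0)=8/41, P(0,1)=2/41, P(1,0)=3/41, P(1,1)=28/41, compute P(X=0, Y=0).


Read from table: P(X=0, Y=0) = 8/41

8/41


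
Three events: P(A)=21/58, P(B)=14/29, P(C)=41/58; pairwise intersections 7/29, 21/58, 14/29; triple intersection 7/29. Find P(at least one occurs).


P(A∪B∪C) = P(A)+P(B)+P(C) - P(AB)-P(AC)-P(BC) + P(ABC)
= 21/58+14/29+41/58 - 7/29-21/58-14/29 + 7/29
= 41/58

41/58


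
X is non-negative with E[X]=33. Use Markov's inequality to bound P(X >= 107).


Markov: P(X >= a) <= E[X]/a
P(X >= 107) <= 33/107

33/107


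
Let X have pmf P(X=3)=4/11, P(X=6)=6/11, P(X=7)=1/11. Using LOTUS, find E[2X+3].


E[2X+3] = sum(g(x)*P(x))
= 9*4/11 + 15*6/11 + 17*1/11
= 13

13


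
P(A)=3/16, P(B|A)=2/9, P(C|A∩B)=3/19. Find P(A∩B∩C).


P(A∩B∩C) = P(A) * P(B|A) * P(C|A∩B)
= 3/16 * 2/9 * 3/19
= 1/24 * 3/19 = 1/152

1/152


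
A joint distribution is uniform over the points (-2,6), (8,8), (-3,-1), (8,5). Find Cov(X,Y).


E[X]=11/4, E[Y]=9/2, E[XY]=95/4
Cov(X,Y) = E[XY] - E[X]E[Y] = 95/4 - 11/4*9/2 = 91/8

91/8


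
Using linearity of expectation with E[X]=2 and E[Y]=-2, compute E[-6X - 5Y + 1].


E[-6X - 5Y + 1] = -6*E[X] - 5*E[Y] + 1
= (-6)*(2) + (-5)*(-2) + (1)
= -12 + 10 + 1 = -1

-1


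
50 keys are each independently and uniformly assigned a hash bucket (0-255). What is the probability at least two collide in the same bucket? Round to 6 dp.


P(all different) = prod((256-i)/256 for i=0..49) = 0.005932
P(at least one match) = 1 - 0.005932 = 0.994068

0.994068


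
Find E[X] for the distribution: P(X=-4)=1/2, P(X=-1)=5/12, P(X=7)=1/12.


E[X] = sum(x * P(x))
= -4*1/2 - 1*5/12 + 7*1/12
= -11/6

-11/6


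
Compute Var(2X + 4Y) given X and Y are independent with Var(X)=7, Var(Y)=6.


Independence => Cov(X,Y)=0
Var(2X + 4Y) = 2^2*Var(X) + 4^2*Var(Y)
= 4*7 + 16*6 = 124

124


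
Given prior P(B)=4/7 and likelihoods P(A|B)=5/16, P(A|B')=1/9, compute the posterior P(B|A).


P(A) = P(A|B)P(B) + P(A|B')P(B') = 5/16*4/7 + 1/9*3/7 = 19/84
P(B|A) = P(A|B)P(B)/P(A) = (5/28)/(19/84) = 15/19

15/19


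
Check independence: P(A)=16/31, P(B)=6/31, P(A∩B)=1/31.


P(A)*P(B) = 16/31*6/31 = 96/961
P(A∩B) = 1/31 != 96/961, so not independent

No, A and B are not independent


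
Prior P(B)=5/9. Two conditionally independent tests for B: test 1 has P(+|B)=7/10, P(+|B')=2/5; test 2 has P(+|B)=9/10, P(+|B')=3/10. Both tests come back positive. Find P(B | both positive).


After test 1: P(+) = 7/10*5/9 + 2/5*4/9 = 17/30
P(B|+) = (7/18)/(17/30) = 35/51
After test 2 (use post1 as new prior): P(+) = 9/10*35/51 + 3/10*16/51 = 121/170
P(B|+,+) = (21/34)/(121/170) = 105/121

105/121


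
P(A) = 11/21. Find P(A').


P(A') = 1 - P(A) = 1 - 11/21 = 10/21

10/21


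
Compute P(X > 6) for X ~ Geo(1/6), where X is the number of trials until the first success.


P(X > 6) = P(first 6 trials all fail) = (1-p)^6 = (5/6)^6 = 15625/46656

15625/46656


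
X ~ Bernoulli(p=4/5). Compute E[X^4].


For Bernoulli: X in {0,1}
E[X^4] = 0^4*(1-4/5) + 1^4*4/5 = 4/5

4/5


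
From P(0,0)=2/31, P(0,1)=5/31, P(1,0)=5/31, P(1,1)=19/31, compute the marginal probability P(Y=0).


P(Y=0) = P(0,0)+P(1,0) = 2/31 + 5/31 = 7/31

7/31


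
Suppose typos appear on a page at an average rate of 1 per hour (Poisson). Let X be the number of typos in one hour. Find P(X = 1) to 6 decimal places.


P(X=1) = e^(-1) * 1^1 / 1!
≈ 0.3678794412 * 1 / 1
≈ 0.367879

0.367879


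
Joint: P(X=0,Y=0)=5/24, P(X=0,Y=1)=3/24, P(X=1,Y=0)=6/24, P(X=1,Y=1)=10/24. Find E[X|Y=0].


P(Y=0) = 11/24
E[X|Y=0] = (0*5 + 1*6)/11 = 6/11

6/11


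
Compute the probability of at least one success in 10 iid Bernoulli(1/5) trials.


P(at least one) = 1 - P(none)
P(none) = (1 - 1/5)^10 = (4/5)^10 = 1048576/9765625
P(at least one) = 1 - 1048576/9765625 = 8717049/9765625

8717049/9765625


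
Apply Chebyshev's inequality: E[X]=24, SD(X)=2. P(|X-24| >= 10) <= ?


k = 10/2 = 5
Chebyshev: P(|X-mu| >= k*sigma) <= 1/k^2 = 1/5^2 = 1/25

1/25


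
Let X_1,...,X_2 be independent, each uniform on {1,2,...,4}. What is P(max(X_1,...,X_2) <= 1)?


P(max <= 1) = P(all X_i <= 1) = (P(X_1 <= 1))^2
= (1/4)^2 = 1/16

1/16


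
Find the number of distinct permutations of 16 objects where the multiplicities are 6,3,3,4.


16! = 20922789888000
Denominator: 6!=720 * 3!=6 * 3!=6 * 4!=24
Coefficient = 20922789888000 / 622080 = 33633600

33633600


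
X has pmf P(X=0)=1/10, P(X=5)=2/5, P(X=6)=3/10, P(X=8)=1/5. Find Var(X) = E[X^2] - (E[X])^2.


E[X] = 27/5, E[X^2] = 168/5
Var(X) = E[X^2] - (E[X])^2 = 168/5 - (27/5)^2 = 111/25

111/25


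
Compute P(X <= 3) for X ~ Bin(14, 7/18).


P(X<=3) = P(X=0) + P(X=1) + P(X=2) + P(X=3)
= 379749833583241/374813367582081024 + 1691612895052619/187406683791040512 + 13994252131798939/374813367582081024 + 8905433174781143/93703341895520256
= 26689480227305995/187406683791040512

26689480227305995/187406683791040512


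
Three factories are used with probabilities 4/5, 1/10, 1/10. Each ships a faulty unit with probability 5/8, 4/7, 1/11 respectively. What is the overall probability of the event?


P(A) = P(A|B1)P(B1) + P(A|B2)P(B2) + P(A|B3)P(B3)
= 5/8*4/5 + 4/7*1/10 + 1/11*1/10
= 1/2 + 2/35 + 1/110 = 218/385

218/385


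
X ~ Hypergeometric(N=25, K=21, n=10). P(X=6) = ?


P(X=6) = C(21,6)*C(4,4) / C(25,10)
= 54264*1 / 3268760
= 54264/3268760 = 21/1265

21/1265


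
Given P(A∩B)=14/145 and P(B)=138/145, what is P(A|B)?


P(A|B) = P(A∩B)/P(B) = (14/145)/(138/145) = 14/138 = 7/69

7/69


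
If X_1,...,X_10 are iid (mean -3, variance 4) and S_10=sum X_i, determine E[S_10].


E[S_n] = n*E[X_1] = 10*-3 = -30

-30


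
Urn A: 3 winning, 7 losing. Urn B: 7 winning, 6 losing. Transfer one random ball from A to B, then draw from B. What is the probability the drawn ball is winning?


P(transfer winning) = 3/10; P(transfer losing) = 7/10
If winning transferred: Urn II has 8 winning of 14, so P(winning|winning moved) = 4/7
If losing transferred: Urn II has 7 winning of 14, so P(winning|losing moved) = 1/2
By total probability: P(winning) = 3/10*4/7 + 7/10*1/2 = 73/140

73/140


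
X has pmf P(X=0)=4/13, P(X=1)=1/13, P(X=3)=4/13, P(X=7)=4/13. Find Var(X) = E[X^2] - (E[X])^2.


E[X] = 41/13, E[X^2] = 233/13
Var(X) = E[X^2] - (E[X])^2 = 233/13 - (41/13)^2 = 1348/169

1348/169


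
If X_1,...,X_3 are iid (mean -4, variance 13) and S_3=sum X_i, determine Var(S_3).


By independence, Var(S_n) = n*Var(X_1) = 3*13 = 39

39


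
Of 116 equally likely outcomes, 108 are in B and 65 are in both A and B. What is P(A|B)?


P(A|B) = P(A∩B)/P(B) = (65/116)/(108/116) = 65/108

65/108


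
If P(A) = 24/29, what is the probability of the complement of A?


P(A') = 1 - P(A) = 1 - 24/29 = 5/29

5/29


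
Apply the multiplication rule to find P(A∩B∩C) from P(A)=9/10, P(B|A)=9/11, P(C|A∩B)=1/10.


P(A∩B∩C) = P(A) * P(B|A) * P(C|A∩B)
= 9/10 * 9/11 * 1/10
= 81/110 * 1/10 = 81/1100

81/1100


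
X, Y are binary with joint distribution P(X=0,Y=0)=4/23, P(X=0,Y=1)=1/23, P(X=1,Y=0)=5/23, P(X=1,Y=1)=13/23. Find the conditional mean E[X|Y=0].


P(Y=0) = 9/23
E[X|Y=0] = (0*4 + 1*5)/9 = 5/9

5/9


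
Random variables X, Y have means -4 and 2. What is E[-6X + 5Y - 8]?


E[-6X + 5Y - 8] = -6*E[X] + 5*E[Y] - 8
= (-6)*(-4) + (5)*(2) + (-8)
= 24 + 10 - 8 = 26

26


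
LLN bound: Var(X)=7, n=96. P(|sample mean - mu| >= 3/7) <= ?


Var(Xbar) = Var(X)/n = 7/96
Chebyshev: P(|Xbar-mu| >= 3/7) <= Var(Xbar)/(3/7)^2 = (7/96)/(9/49) = 343/864

343/864


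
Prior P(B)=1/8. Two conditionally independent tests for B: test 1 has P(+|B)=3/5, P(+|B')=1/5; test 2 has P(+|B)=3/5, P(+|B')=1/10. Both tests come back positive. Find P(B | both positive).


After test 1: P(+) = 3/5*1/8 + 1/5*7/8 = 1/4
P(B|+) = (3/40)/(1/4) = 3/10
After test 2 (use post1 as new prior): P(+) = 3/5*3/10 + 1/10*7/10 = 1/4
P(B|+,+) = (9/50)/(1/4) = 18/25

18/25


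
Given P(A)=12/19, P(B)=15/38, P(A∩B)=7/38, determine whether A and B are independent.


P(A)*P(B) = 12/19*15/38 = 90/361
P(A∩B) = 7/38 != 90/361, so not independent

No, A and B are not independent


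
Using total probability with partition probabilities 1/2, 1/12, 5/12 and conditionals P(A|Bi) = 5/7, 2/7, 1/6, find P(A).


P(A) = P(A|B1)P(B1) + P(A|B2)P(B2) + P(A|B3)P(B3)
= 5/7*1/2 + 2/7*1/12 + 1/6*5/12
= 5/14 + 1/42 + 5/72 = 227/504

227/504


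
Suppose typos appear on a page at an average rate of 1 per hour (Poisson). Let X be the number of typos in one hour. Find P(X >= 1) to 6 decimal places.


P(X>=1) = 1 - P(X<=0) = 1 - (e^(-1)*1^0/0!)
≈ 1 - 0.3678794412 = 0.6321205588
≈ 0.632121

0.632121


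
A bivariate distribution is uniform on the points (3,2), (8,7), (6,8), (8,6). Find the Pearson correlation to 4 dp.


Cov(X,Y) = 3.5625, Var(X) = 4.1875, Var(Y) = 5.1875
rho = Cov/(sqrt(VarX)*sqrt(VarY)) = 0.7644

0.7644


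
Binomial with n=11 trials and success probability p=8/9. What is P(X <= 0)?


P(X<=0) = P(X=0)
= 1/31381059609
= 1/31381059609

1/31381059609


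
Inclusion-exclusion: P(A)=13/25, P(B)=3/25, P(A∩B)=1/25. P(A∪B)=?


P(A∪B) = P(A) + P(B) - P(A∩B)
= 13/25 + 3/25 - 1/25 = 3/5

3/5


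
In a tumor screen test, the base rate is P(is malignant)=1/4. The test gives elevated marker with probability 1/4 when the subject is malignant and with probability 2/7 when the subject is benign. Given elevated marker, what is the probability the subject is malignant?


P(A) = P(A|B)P(B) + P(A|B')P(B') = 1/4*1/4 + 2/7*3/4 = 31/112
P(B|A) = P(A|B)P(B)/P(A) = (1/16)/(31/112) = 7/31

7/31


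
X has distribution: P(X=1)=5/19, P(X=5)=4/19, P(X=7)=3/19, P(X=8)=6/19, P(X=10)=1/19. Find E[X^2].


E[X^2] = sum(g(x)*P(x))
= 1*5/19 + 25*4/19 + 49*3/19 + 64*6/19 + 100*1/19
= 736/19

736/19


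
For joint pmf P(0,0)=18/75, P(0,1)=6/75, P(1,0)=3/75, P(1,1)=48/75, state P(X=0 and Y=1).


Read from table: P(X=0, Y=1) = 6/75 = 2/25

2/25


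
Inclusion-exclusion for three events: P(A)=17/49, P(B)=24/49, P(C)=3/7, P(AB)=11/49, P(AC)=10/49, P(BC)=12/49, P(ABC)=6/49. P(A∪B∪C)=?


P(A∪B∪C) = P(A)+P(B)+P(C) - P(AB)-P(AC)-P(BC) + P(ABC)
= 17/49+24/49+3/7 - 11/49-10/49-12/49 + 6/49
= 5/7

5/7


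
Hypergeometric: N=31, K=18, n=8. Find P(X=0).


P(X=0) = C(18,0)*C(13,8) / C(31,8)
= 1*1287 / 7888725
= 1287/7888725 = 11/67425

11/67425


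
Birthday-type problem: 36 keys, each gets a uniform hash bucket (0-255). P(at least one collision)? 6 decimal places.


P(all different) = prod((256-i)/256 for i=0..35) = 0.075524
P(at least one match) = 1 - 0.075524 = 0.924476

0.924476


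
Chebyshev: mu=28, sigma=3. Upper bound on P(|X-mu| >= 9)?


k = 9/3 = 3
Chebyshev: P(|X-mu| >= k*sigma) <= 1/k^2 = 1/3^2 = 1/9

1/9


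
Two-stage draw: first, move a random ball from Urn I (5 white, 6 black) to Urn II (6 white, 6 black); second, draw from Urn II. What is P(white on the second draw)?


P(transfer white) = 5/11; P(transfer black) = 6/11
If white transferred: Urn II has 7 white of 13, so P(white|white moved) = 7/13
If black transferred: Urn II has 6 white of 13, so P(white|black moved) = 6/13
By total probability: P(white) = 5/11*7/13 + 6/11*6/13 = 71/143

71/143


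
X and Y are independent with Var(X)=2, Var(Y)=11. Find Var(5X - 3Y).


Independence => Cov(X,Y)=0
Var(5X - 3Y) = 5^2*Var(X) + (-3)^2*Var(Y)
= 25*2 + 9*11 = 149

149


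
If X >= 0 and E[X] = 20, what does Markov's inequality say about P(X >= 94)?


Markov: P(X >= a) <= E[X]/a
P(X >= 94) <= 20/94 = 10/47

10/47


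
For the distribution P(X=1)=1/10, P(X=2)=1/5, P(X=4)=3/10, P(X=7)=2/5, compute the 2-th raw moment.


E[X^2] = sum(x^2 * P(x))
= 1*1/10 + 4*1/5 + 16*3/10 + 49*2/5
= 253/10

253/10


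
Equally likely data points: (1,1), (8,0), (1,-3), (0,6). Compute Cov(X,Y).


E[X]=5/2, E[Y]=1, E[XY]=-1/2
Cov(X,Y) = E[XY] - E[X]E[Y] = -1/2 - 5/2*1 = -3

-3


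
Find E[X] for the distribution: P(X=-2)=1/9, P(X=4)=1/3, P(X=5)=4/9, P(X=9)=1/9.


E[X] = sum(x * P(x))
= -2*1/9 + 4*1/3 + 5*4/9 + 9*1/9
= 13/3

13/3


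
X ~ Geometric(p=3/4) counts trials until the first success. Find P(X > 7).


P(X > 7) = P(first 7 trials all fail) = (1-p)^7 = (1/4)^7 = 1/16384

1/16384


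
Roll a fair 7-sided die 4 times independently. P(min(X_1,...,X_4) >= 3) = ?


P(min >= 3) = P(all X_i >= 3) = (P(X_1 >= 3))^4
= (5/7)^4 = 625/2401

625/2401


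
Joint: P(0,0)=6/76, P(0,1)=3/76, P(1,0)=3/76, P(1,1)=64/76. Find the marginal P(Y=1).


P(Y=1) = P(0,1)+P(1,1) = 3/76 + 64/76 = 67/76

67/76


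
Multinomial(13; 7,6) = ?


13! = 6227020800
Denominator: 7!=5040 * 6!=720
Coefficient = 6227020800 / 3628800 = 1716

1716


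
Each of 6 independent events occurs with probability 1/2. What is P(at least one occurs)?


P(at least one) = 1 - P(none)
P(none) = (1 - 1/2)^6 = (1/2)^6 = 1/64
P(at least one) = 1 - 1/64 = 63/64

63/64


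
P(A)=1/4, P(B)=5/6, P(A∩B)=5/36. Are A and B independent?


P(A)*P(B) = 1/4*5/6 = 5/24
P(A∩B) = 5/36 != 5/24, so not independent

No, A and B are not independent


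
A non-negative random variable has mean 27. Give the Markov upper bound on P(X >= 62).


Markov: P(X >= a) <= E[X]/a
P(X >= 62) <= 27/62

27/62


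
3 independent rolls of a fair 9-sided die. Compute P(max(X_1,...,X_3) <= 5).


P(max <= 5) = P(all X_i <= 5) = (P(X_1 <= 5))^3
= (5/9)^3 = 125/729

125/729


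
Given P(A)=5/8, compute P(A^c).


P(A') = 1 - P(A) = 1 - 5/8 = 3/8

3/8


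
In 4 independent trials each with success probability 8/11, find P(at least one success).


P(at least one) = 1 - P(none)
P(none) = (1 - 8/11)^4 = (3/11)^4 = 81/14641
P(at least one) = 1 - 81/14641 = 14560/14641

14560/14641


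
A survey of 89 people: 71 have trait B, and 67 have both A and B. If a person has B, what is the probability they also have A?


P(A|B) = P(A∩B)/P(B) = (67/89)/(71/89) = 67/71

67/71


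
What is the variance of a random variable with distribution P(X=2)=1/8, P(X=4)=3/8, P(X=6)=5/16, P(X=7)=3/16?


E[X] = 79/16, E[X^2] = 431/16
Var(X) = E[X^2] - (E[X])^2 = 431/16 - (79/16)^2 = 655/256

655/256


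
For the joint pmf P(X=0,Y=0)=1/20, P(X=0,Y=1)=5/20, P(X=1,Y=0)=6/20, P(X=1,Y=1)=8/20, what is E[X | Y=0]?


P(Y=0) = 7/20
E[X|Y=0] = (0*1 + 1*6)/7 = 6/7

6/7


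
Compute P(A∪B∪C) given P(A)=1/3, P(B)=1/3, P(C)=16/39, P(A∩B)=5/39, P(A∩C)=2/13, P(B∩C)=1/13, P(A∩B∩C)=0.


P(A∪B∪C) = P(A)+P(B)+P(C) - P(AB)-P(AC)-P(BC) + P(ABC)
= 1/3+1/3+16/39 - 5/39-2/13-1/13 + 0
= 28/39

28/39


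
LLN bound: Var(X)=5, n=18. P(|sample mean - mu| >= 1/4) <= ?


Var(Xbar) = Var(X)/n = 5/18
Chebyshev: P(|Xbar-mu| >= 1/4) <= Var(Xbar)/(1/4)^2 = (5/18)/(1/16) = 40/9
Bound exceeds 1, so trivial bound: 1

1


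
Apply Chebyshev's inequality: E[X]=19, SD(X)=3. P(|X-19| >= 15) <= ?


k = 15/3 = 5
Chebyshev: P(|X-mu| >= k*sigma) <= 1/k^2 = 1/5^2 = 1/25

1/25


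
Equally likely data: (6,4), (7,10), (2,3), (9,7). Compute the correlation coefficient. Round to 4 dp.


Cov(X,Y) = 4.7500, Var(X) = 6.5000, Var(Y) = 7.5000
rho = Cov/(sqrt(VarX)*sqrt(VarY)) = 0.6803

0.6803


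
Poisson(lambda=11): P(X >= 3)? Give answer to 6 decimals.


P(X>=3) = 1 - P(X<=2) = 1 - (e^(-11)*11^0/0! + e^(-11)*11^1/1! + e^(-11)*11^2/2!)
≈ 1 - (0.0000167017 + 0.0001837187 + 0.0010104529)
= 1 - 0.0012108733 = 0.9987891267
≈ 0.998789

0.998789


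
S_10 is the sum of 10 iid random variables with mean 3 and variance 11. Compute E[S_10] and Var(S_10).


E[S_n] = n*mu = 10*3 = 30
Var(S_n) = n*sigma^2 = 10*11 = 110

E[S_10]=30, Var(S_10)=110


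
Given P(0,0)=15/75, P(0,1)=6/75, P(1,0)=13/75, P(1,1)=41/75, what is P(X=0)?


P(X=0) = P(0,0)+P(0,1) = 15/75 + 6/75 = 21/75 = 7/25

7/25


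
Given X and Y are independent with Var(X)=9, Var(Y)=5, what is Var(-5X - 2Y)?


Independence => Cov(X,Y)=0
Var(-5X - 2Y) = (-5)^2*Var(X) + (-2)^2*Var(Y)
= 25*9 + 4*5 = 245

245


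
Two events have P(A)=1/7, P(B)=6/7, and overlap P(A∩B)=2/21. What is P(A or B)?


P(A∪B) = P(A) + P(B) - P(A∩B)
= 1/7 + 6/7 - 2/21 = 19/21

19/21


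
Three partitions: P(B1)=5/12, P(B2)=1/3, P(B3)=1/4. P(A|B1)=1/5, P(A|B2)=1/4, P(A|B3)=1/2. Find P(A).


P(A) = P(A|B1)P(B1) + P(A|B2)P(B2) + P(A|B3)P(B3)
= 1/5*5/12 + 1/4*1/3 + 1/2*1/4
= 1/12 + 1/12 + 1/8 = 7/24

7/24


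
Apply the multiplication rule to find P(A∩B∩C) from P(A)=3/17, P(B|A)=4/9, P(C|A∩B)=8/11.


P(A∩B∩C) = P(A) * P(B|A) * P(C|A∩B)
= 3/17 * 4/9 * 8/11
= 4/51 * 8/11 = 32/561

32/561


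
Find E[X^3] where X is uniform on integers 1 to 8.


E[X^3] = (1/8) * sum(x^3 for x=1..8)
= 1296/8 = 162

162


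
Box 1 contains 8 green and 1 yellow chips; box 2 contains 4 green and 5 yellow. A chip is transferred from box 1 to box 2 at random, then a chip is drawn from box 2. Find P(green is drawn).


P(transfer green) = 8/9; P(transfer yellow) = 1/9
If green transferred: Urn II has 5 green of 10, so P(green|green moved) = 1/2
If yellow transferred: Urn II has 4 green of 10, so P(green|yellow moved) = 2/5
By total probability: P(green) = 8/9*1/2 + 1/9*2/5 = 22/45

22/45


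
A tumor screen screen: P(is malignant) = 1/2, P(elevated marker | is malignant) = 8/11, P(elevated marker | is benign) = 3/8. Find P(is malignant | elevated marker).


P(A) = P(A|B)P(B) + P(A|B')P(B') = 8/11*1/2 + 3/8*1/2 = 97/176
P(B|A) = P(A|B)P(B)/P(A) = (4/11)/(97/176) = 64/97

64/97


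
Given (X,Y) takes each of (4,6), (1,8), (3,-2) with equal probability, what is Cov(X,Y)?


E[X]=8/3, E[Y]=4, E[XY]=26/3
Cov(X,Y) = E[XY] - E[X]E[Y] = 26/3 - 8/3*4 = -2

-2


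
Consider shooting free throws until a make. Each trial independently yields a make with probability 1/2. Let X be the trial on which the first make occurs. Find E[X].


For geometric (trials until first success), E[X] = 1/p = 1/(1/2) = 2

2


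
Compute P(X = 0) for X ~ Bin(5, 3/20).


P(X=0) = C(5,0) * p^0 * (1-p)^5
= 1 * 1 * 1419857/3200000
= 1419857/3200000

1419857/3200000


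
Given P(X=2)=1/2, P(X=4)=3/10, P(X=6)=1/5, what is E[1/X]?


E[1/X] = sum(g(x)*P(x))
= 1/2*1/2 + 1/4*3/10 + 1/6*1/5
= 43/120

43/120


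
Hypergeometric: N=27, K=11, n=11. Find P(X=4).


P(X=4) = C(11,4)*C(16,7) / C(27,11)
= 330*11440 / 13037895
= 3775200/13037895 = 19360/66861

19360/66861


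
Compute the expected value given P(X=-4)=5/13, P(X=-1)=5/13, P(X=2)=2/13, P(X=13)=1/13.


E[X] = sum(x * P(x))
= -4*5/13 - 1*5/13 + 2*2/13 + 13*1/13
= -8/13

-8/13


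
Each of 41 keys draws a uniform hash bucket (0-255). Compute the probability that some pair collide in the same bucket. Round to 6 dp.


P(all different) = prod((256-i)/256 for i=0..40) = 0.033816
P(at least one match) = 1 - 0.033816 = 0.966184

0.966184


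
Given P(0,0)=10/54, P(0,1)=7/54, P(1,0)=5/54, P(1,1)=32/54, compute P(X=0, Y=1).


Read from table: P(X=0, Y=1) = 7/54

7/54


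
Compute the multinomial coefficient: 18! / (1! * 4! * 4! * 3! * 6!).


18! = 6402373705728000
Denominator: 1!=1 * 4!=24 * 4!=24 * 3!=6 * 6!=720
Coefficient = 6402373705728000 / 2488320 = 2572970400

2572970400


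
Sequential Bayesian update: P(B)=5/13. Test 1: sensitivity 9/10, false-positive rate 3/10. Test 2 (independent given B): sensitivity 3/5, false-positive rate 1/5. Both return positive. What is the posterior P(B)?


After test 1: P(+) = 9/10*5/13 + 3/10*8/13 = 69/130
P(B|+) = (9/26)/(69/130) = 15/23
After test 2 (use post1 as new prior): P(+) = 3/5*15/23 + 1/5*8/23 = 53/115
P(B|+,+) = (9/23)/(53/115) = 45/53

45/53


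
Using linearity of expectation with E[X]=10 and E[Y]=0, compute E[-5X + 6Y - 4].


E[-5X + 6Y - 4] = -5*E[X] + 6*E[Y] - 4
= (-5)*(10) + (6)*(0) + (-4)
= -50 + 0 - 4 = -54

-54


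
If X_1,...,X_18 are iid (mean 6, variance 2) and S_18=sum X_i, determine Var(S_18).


By independence, Var(S_n) = n*Var(X_1) = 18*2 = 36

36


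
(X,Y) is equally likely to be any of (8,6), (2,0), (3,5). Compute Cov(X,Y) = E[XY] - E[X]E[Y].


E[X]=13/3, E[Y]=11/3, E[XY]=21
Cov(X,Y) = E[XY] - E[X]E[Y] = 21 - 13/3*11/3 = 46/9

46/9


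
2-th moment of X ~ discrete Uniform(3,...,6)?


E[X^2] = (1/4) * sum(x^2 for x=3..6)
= 86/4 = 43/2

43/2


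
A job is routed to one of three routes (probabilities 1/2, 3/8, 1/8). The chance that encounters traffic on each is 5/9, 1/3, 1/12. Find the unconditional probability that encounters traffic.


P(A) = P(A|B1)P(B1) + P(A|B2)P(B2) + P(A|B3)P(B3)
= 5/9*1/2 + 1/3*3/8 + 1/12*1/8
= 5/18 + 1/8 + 1/96 = 119/288

119/288


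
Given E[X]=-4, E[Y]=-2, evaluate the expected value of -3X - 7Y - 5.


E[-3X - 7Y - 5] = -3*E[X] - 7*E[Y] - 5
= (-3)*(-4) + (-7)*(-2) + (-5)
= 12 + 14 - 5 = 21

21


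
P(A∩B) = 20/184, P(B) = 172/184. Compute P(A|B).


P(A|B) = P(A∩B)/P(B) = (20/184)/(172/184) = 20/172 = 5/43

5/43


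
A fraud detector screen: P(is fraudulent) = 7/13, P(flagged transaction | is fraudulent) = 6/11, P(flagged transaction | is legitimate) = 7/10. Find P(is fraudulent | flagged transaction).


P(A) = P(A|B)P(B) + P(A|B')P(B') = 6/11*7/13 + 7/10*6/13 = 441/715
P(B|A) = P(A|B)P(B)/P(A) = (42/143)/(441/715) = 10/21

10/21


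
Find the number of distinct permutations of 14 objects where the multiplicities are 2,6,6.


14! = 87178291200
Denominator: 2!=2 * 6!=720 * 6!=720
Coefficient = 87178291200 / 1036800 = 84084

84084


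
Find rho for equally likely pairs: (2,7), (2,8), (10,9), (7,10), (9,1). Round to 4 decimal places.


Cov(X,Y) = -2.2000, Var(X) = 11.6000, Var(Y) = 10.0000
rho = Cov/(sqrt(VarX)*sqrt(VarY)) = -0.2043

-0.2043


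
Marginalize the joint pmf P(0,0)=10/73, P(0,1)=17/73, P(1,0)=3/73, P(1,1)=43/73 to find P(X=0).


P(X=0) = P(0,0)+P(0,1) = 10/73 + 17/73 = 27/73

27/73


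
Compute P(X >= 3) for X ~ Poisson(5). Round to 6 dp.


P(X>=3) = 1 - P(X<=2) = 1 - (e^(-5)*5^0/0! + e^(-5)*5^1/1! + e^(-5)*5^2/2!)
≈ 1 - (0.0067379470 + 0.0336897350 + 0.0842243375)
= 1 - 0.1246520195 = 0.8753479805
≈ 0.875348

0.875348


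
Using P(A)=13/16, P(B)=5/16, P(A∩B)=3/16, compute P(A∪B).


P(A∪B) = P(A) + P(B) - P(A∩B)
= 13/16 + 5/16 - 3/16 = 15/16

15/16


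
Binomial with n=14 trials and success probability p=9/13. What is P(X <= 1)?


P(X<=1) = P(X=0) + P(X=1)
= 268435456/3937376385699289 + 8455716864/3937376385699289
= 671088640/302875106592253

671088640/302875106592253


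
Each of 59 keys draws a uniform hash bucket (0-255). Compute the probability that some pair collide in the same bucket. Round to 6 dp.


P(all different) = prod((256-i)/256 for i=0..58) = 0.000703
P(at least one match) = 1 - 0.000703 = 0.999297

0.999297


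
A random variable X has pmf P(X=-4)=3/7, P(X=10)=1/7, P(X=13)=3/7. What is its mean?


E[X] = sum(x * P(x))
= -4*3/7 + 10*1/7 + 13*3/7
= 37/7

37/7


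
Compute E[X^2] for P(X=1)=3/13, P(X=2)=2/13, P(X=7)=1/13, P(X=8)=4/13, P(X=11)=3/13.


E[X^2] = sum(g(x)*P(x))
= 1*3/13 + 4*2/13 + 49*1/13 + 64*4/13 + 121*3/13
= 679/13

679/13


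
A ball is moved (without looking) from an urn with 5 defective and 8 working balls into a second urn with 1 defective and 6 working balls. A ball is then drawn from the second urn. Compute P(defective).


P(transfer defective) = 5/13; P(transfer working) = 8/13
If defective transferred: Urn II has 2 defective of 8, so P(defective|defective moved) = 1/4
If working transferred: Urn II has 1 defective of 8, so P(defective|working moved) = 1/8
By total probability: P(defective) = 5/13*1/4 + 8/13*1/8 = 9/52

9/52


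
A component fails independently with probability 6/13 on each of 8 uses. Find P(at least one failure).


P(at least one) = 1 - P(none)
P(none) = (1 - 6/13)^8 = (7/13)^8 = 5764801/815730721
P(at least one) = 1 - 5764801/815730721 = 809965920/815730721

809965920/815730721


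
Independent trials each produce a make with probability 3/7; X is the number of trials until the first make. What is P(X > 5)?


P(X > 5) = P(first 5 trials all fail) = (1-p)^5 = (4/7)^5 = 1024/16807

1024/16807


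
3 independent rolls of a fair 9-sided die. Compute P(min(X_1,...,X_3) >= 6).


P(min >= 6) = P(all X_i >= 6) = (P(X_1 >= 6))^3
= (4/9)^3 = 64/729

64/729


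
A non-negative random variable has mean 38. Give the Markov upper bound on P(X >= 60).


Markov: P(X >= a) <= E[X]/a
P(X >= 60) <= 38/60 = 19/30

19/30


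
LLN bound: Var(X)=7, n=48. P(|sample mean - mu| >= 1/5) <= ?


Var(Xbar) = Var(X)/n = 7/48
Chebyshev: P(|Xbar-mu| >= 1/5) <= Var(Xbar)/(1/5)^2 = (7/48)/(1/25) = 175/48
Bound exceeds 1, so trivial bound: 1

1


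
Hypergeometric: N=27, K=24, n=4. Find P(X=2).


P(X=2) = C(24,2)*C(3,2) / C(27,4)
= 276*3 / 17550
= 828/17550 = 46/975

46/975


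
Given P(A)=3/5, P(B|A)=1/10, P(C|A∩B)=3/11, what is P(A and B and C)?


P(A∩B∩C) = P(A) * P(B|A) * P(C|A∩B)
= 3/5 * 1/10 * 3/11
= 3/50 * 3/11 = 9/550

9/550


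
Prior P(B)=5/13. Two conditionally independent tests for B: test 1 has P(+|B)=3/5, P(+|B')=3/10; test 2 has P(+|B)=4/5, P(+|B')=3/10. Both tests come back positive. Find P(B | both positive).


After test 1: P(+) = 3/5*5/13 + 3/10*8/13 = 27/65
P(B|+) = (3/13)/(27/65) = 5/9
After test 2 (use post1 as new prior): P(+) = 4/5*5/9 + 3/10*4/9 = 26/45
P(B|+,+) = (4/9)/(26/45) = 10/13

10/13


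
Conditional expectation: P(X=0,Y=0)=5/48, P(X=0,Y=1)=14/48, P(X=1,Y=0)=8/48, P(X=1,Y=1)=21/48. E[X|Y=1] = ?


P(Y=1) = 35/48
E[X|Y=1] = (0*14 + 1*21)/35 = 21/35 = 3/5

3/5


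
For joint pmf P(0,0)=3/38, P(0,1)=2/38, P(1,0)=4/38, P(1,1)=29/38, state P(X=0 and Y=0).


Read from table: P(X=0, Y=0) = 3/38

3/38


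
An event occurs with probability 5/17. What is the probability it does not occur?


P(A') = 1 - P(A) = 1 - 5/17 = 12/17

12/17


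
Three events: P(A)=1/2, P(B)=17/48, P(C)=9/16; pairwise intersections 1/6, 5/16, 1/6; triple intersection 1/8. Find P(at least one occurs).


P(A∪B∪C) = P(A)+P(B)+P(C) - P(AB)-P(AC)-P(BC) + P(ABC)
= 1/2+17/48+9/16 - 1/6-5/16-1/6 + 1/8
= 43/48

43/48


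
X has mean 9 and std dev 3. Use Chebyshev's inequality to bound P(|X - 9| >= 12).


k = 12/3 = 4
Chebyshev: P(|X-mu| >= k*sigma) <= 1/k^2 = 1/4^2 = 1/16

1/16


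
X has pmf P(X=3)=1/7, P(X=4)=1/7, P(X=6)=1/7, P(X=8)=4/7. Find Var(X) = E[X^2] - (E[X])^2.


E[X] = 45/7, E[X^2] = 317/7
Var(X) = E[X^2] - (E[X])^2 = 317/7 - (45/7)^2 = 194/49

194/49


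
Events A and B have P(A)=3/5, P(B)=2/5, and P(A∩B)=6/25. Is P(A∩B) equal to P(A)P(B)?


P(A)*P(B) = 3/5*2/5 = 6/25
P(A∩B) = 6/25, which equals P(A)P(B), so independent

Yes, A and B are independent


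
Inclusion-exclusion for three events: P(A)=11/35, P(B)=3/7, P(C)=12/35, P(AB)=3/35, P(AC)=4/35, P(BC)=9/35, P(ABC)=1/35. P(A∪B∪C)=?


P(A∪B∪C) = P(A)+P(B)+P(C) - P(AB)-P(AC)-P(BC) + P(ABC)
= 11/35+3/7+12/35 - 3/35-4/35-9/35 + 1/35
= 23/35

23/35


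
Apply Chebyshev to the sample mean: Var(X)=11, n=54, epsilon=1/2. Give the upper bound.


Var(Xbar) = Var(X)/n = 11/54
Chebyshev: P(|Xbar-mu| >= 1/2) <= Var(Xbar)/(1/2)^2 = (11/54)/(1/4) = 22/27

22/27


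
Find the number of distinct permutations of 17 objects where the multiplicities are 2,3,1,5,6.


17! = 355687428096000
Denominator: 2!=2 * 3!=6 * 1!=1 * 5!=120 * 6!=720
Coefficient = 355687428096000 / 1036800 = 343062720

343062720


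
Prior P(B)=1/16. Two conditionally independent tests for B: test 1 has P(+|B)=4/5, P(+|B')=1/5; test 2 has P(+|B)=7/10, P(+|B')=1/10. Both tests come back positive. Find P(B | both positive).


After test 1: P(+) = 4/5*1/16 + 1/5*15/16 = 19/80
P(B|+) = (1/20)/(19/80) = 4/19
After test 2 (use post1 as new prior): P(+) = 7/10*4/19 + 1/10*15/19 = 43/190
P(B|+,+) = (14/95)/(43/190) = 28/43

28/43


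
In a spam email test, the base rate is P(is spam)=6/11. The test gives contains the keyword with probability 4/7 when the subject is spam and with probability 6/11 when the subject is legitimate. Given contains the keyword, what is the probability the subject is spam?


P(A) = P(A|B)P(B) + P(A|B')P(B') = 4/7*6/11 + 6/11*5/11 = 474/847
P(B|A) = P(A|B)P(B)/P(A) = (24/77)/(474/847) = 44/79

44/79


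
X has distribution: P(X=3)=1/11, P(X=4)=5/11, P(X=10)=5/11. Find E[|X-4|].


E[|X-4|] = sum(g(x)*P(x))
= 1*1/11 + 0*5/11 + 6*5/11
= 31/11

31/11


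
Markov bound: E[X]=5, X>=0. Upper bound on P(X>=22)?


Markov: P(X >= a) <= E[X]/a
P(X >= 22) <= 5/22

5/22


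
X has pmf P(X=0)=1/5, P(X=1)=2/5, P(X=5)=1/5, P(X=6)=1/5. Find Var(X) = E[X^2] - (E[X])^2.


E[X] = 13/5, E[X^2] = 63/5
Var(X) = E[X^2] - (E[X])^2 = 63/5 - (13/5)^2 = 146/25

146/25


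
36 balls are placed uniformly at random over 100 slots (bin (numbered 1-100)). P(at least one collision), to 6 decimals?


P(all different) = prod((100-i)/100 for i=0..35) = 0.000736
P(at least one match) = 1 - 0.000736 = 0.999264

0.999264


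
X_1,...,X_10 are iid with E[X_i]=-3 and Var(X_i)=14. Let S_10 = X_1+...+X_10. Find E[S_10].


E[S_n] = n*E[X_1] = 10*-3 = -30

-30


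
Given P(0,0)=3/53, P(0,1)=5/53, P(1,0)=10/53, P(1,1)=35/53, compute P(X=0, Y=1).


Read from table: P(X=0, Y=1) = 5/53

5/53


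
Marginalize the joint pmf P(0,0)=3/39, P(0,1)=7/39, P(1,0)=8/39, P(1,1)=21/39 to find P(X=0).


P(X=0) = P(0,0)+P(0,1) = 3/39 + 7/39 = 10/39

10/39


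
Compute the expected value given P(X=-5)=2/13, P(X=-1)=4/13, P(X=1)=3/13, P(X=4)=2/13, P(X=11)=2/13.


E[X] = sum(x * P(x))
= -5*2/13 - 1*4/13 + 1*3/13 + 4*2/13 + 11*2/13
= 19/13

19/13


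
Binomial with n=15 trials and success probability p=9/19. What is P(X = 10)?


P(X=10) = C(15,10) * p^10 * (1-p)^5
= 3003 * 3486784401/6131066257801 * 100000/2476099
= 1047081355620300000/15181127029874798299

1047081355620300000/15181127029874798299


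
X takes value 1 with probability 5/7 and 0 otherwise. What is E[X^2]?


For Bernoulli: X in {0,1}
E[X^2] = 0^2*(1-5/7) + 1^2*5/7 = 5/7

5/7


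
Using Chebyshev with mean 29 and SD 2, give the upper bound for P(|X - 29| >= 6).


k = 6/2 = 3
Chebyshev: P(|X-mu| >= k*sigma) <= 1/k^2 = 1/3^2 = 1/9

1/9


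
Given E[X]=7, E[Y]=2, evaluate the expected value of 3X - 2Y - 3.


E[3X - 2Y - 3] = 3*E[X] - 2*E[Y] - 3
= (3)*(7) + (-2)*(2) + (-3)
= 21 - 4 - 3 = 14

14


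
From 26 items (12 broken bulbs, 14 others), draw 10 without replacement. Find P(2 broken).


P(X=2) = C(12,2)*C(14,8) / C(26,10)
= 66*3003 / 5311735
= 198198/5311735 = 1386/37145

1386/37145


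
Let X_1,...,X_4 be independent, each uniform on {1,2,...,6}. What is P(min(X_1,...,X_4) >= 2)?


P(min >= 2) = P(all X_i >= 2) = (P(X_1 >= 2))^4
= (5/6)^4 = 625/1296

625/1296


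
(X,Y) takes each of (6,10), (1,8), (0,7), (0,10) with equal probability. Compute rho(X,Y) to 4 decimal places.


Cov(X,Y) = 1.6875, Var(X) = 6.1875, Var(Y) = 1.6875
rho = Cov/(sqrt(VarX)*sqrt(VarY)) = 0.5222

0.5222


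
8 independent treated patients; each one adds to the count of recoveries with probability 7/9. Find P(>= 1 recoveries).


P(at least one) = 1 - P(none)
P(none) = (1 - 7/9)^8 = (2/9)^8 = 256/43046721
P(at least one) = 1 - 256/43046721 = 43046465/43046721

43046465/43046721


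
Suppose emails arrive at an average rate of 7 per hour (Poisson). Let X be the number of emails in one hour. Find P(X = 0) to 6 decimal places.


P(X=0) = e^(-7) * 7^0 / 0!
≈ 0.0009118819656 * 1 / 1
≈ 0.000912

0.000912


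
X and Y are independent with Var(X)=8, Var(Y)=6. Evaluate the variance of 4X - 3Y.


Independence => Cov(X,Y)=0
Var(4X - 3Y) = 4^2*Var(X) + (-3)^2*Var(Y)
= 16*8 + 9*6 = 182

182


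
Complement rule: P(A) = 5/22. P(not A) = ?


P(A') = 1 - P(A) = 1 - 5/22 = 17/22

17/22


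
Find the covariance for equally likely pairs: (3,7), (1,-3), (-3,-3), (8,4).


E[X]=9/4, E[Y]=5/4, E[XY]=59/4
Cov(X,Y) = E[XY] - E[X]E[Y] = 59/4 - 9/4*5/4 = 191/16

191/16


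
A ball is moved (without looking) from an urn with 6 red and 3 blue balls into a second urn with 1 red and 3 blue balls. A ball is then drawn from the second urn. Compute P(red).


P(transfer red) = 6/9 = 2/3; P(transfer blue) = 1/3
If red transferred: Urn II has 2 red of 5, so P(red|red moved) = 2/5
If blue transferred: Urn II has 1 red of 5, so P(red|blue moved) = 1/5
By total probability: P(red) = 2/3*2/5 + 1/3*1/5 = 1/3

1/3


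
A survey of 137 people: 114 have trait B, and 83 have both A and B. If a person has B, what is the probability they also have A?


P(A|B) = P(A∩B)/P(B) = (83/137)/(114/137) = 83/114

83/114


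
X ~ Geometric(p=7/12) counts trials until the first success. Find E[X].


For geometric (trials until first success), E[X] = 1/p = 1/(7/12) = 12/7

12/7


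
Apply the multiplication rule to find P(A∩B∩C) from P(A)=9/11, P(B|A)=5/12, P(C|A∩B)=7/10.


P(A∩B∩C) = P(A) * P(B|A) * P(C|A∩B)
= 9/11 * 5/12 * 7/10
= 15/44 * 7/10 = 21/88

21/88


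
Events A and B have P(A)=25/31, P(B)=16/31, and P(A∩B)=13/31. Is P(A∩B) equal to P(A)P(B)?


P(A)*P(B) = 25/31*16/31 = 400/961
P(A∩B) = 13/31 != 400/961, so not independent

No, A and B are not independent


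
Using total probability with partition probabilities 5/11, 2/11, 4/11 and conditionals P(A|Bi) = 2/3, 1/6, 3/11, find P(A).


P(A) = P(A|B1)P(B1) + P(A|B2)P(B2) + P(A|B3)P(B3)
= 2/3*5/11 + 1/6*2/11 + 3/11*4/11
= 10/33 + 1/33 + 12/121 = 157/363

157/363


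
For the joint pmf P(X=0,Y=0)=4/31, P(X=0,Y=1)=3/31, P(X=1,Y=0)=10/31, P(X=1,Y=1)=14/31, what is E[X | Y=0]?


P(Y=0) = 14/31
E[X|Y=0] = (0*4 + 1*10)/14 = 10/14 = 5/7

5/7


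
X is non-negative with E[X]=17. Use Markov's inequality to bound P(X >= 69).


Markov: P(X >= a) <= E[X]/a
P(X >= 69) <= 17/69

17/69


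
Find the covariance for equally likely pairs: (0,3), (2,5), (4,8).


E[X]=2, E[Y]=16/3, E[XY]=14
Cov(X,Y) = E[XY] - E[X]E[Y] = 14 - 2*16/3 = 10/3

10/3


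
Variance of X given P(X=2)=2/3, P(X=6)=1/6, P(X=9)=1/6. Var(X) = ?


E[X] = 23/6, E[X^2] = 133/6
Var(X) = E[X^2] - (E[X])^2 = 133/6 - (23/6)^2 = 269/36

269/36
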